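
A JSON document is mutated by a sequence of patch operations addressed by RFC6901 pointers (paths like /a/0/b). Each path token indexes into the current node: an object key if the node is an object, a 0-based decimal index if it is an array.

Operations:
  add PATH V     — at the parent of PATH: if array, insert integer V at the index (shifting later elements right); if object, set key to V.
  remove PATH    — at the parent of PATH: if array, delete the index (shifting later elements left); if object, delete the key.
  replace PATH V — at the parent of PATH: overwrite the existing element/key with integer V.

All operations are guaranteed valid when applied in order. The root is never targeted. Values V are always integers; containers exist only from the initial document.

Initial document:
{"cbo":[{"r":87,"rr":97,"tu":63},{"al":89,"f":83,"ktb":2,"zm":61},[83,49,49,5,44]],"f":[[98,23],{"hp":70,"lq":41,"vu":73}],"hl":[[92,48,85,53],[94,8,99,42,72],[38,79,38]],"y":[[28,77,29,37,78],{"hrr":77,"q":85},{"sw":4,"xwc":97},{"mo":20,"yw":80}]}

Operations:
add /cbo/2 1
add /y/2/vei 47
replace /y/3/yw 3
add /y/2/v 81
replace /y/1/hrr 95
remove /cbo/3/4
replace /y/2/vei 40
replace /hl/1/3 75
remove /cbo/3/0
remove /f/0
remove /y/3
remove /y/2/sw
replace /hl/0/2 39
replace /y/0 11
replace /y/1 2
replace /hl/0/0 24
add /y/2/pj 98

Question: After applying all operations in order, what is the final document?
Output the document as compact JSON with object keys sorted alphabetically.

Answer: {"cbo":[{"r":87,"rr":97,"tu":63},{"al":89,"f":83,"ktb":2,"zm":61},1,[49,49,5]],"f":[{"hp":70,"lq":41,"vu":73}],"hl":[[24,48,39,53],[94,8,99,75,72],[38,79,38]],"y":[11,2,{"pj":98,"v":81,"vei":40,"xwc":97}]}

Derivation:
After op 1 (add /cbo/2 1): {"cbo":[{"r":87,"rr":97,"tu":63},{"al":89,"f":83,"ktb":2,"zm":61},1,[83,49,49,5,44]],"f":[[98,23],{"hp":70,"lq":41,"vu":73}],"hl":[[92,48,85,53],[94,8,99,42,72],[38,79,38]],"y":[[28,77,29,37,78],{"hrr":77,"q":85},{"sw":4,"xwc":97},{"mo":20,"yw":80}]}
After op 2 (add /y/2/vei 47): {"cbo":[{"r":87,"rr":97,"tu":63},{"al":89,"f":83,"ktb":2,"zm":61},1,[83,49,49,5,44]],"f":[[98,23],{"hp":70,"lq":41,"vu":73}],"hl":[[92,48,85,53],[94,8,99,42,72],[38,79,38]],"y":[[28,77,29,37,78],{"hrr":77,"q":85},{"sw":4,"vei":47,"xwc":97},{"mo":20,"yw":80}]}
After op 3 (replace /y/3/yw 3): {"cbo":[{"r":87,"rr":97,"tu":63},{"al":89,"f":83,"ktb":2,"zm":61},1,[83,49,49,5,44]],"f":[[98,23],{"hp":70,"lq":41,"vu":73}],"hl":[[92,48,85,53],[94,8,99,42,72],[38,79,38]],"y":[[28,77,29,37,78],{"hrr":77,"q":85},{"sw":4,"vei":47,"xwc":97},{"mo":20,"yw":3}]}
After op 4 (add /y/2/v 81): {"cbo":[{"r":87,"rr":97,"tu":63},{"al":89,"f":83,"ktb":2,"zm":61},1,[83,49,49,5,44]],"f":[[98,23],{"hp":70,"lq":41,"vu":73}],"hl":[[92,48,85,53],[94,8,99,42,72],[38,79,38]],"y":[[28,77,29,37,78],{"hrr":77,"q":85},{"sw":4,"v":81,"vei":47,"xwc":97},{"mo":20,"yw":3}]}
After op 5 (replace /y/1/hrr 95): {"cbo":[{"r":87,"rr":97,"tu":63},{"al":89,"f":83,"ktb":2,"zm":61},1,[83,49,49,5,44]],"f":[[98,23],{"hp":70,"lq":41,"vu":73}],"hl":[[92,48,85,53],[94,8,99,42,72],[38,79,38]],"y":[[28,77,29,37,78],{"hrr":95,"q":85},{"sw":4,"v":81,"vei":47,"xwc":97},{"mo":20,"yw":3}]}
After op 6 (remove /cbo/3/4): {"cbo":[{"r":87,"rr":97,"tu":63},{"al":89,"f":83,"ktb":2,"zm":61},1,[83,49,49,5]],"f":[[98,23],{"hp":70,"lq":41,"vu":73}],"hl":[[92,48,85,53],[94,8,99,42,72],[38,79,38]],"y":[[28,77,29,37,78],{"hrr":95,"q":85},{"sw":4,"v":81,"vei":47,"xwc":97},{"mo":20,"yw":3}]}
After op 7 (replace /y/2/vei 40): {"cbo":[{"r":87,"rr":97,"tu":63},{"al":89,"f":83,"ktb":2,"zm":61},1,[83,49,49,5]],"f":[[98,23],{"hp":70,"lq":41,"vu":73}],"hl":[[92,48,85,53],[94,8,99,42,72],[38,79,38]],"y":[[28,77,29,37,78],{"hrr":95,"q":85},{"sw":4,"v":81,"vei":40,"xwc":97},{"mo":20,"yw":3}]}
After op 8 (replace /hl/1/3 75): {"cbo":[{"r":87,"rr":97,"tu":63},{"al":89,"f":83,"ktb":2,"zm":61},1,[83,49,49,5]],"f":[[98,23],{"hp":70,"lq":41,"vu":73}],"hl":[[92,48,85,53],[94,8,99,75,72],[38,79,38]],"y":[[28,77,29,37,78],{"hrr":95,"q":85},{"sw":4,"v":81,"vei":40,"xwc":97},{"mo":20,"yw":3}]}
After op 9 (remove /cbo/3/0): {"cbo":[{"r":87,"rr":97,"tu":63},{"al":89,"f":83,"ktb":2,"zm":61},1,[49,49,5]],"f":[[98,23],{"hp":70,"lq":41,"vu":73}],"hl":[[92,48,85,53],[94,8,99,75,72],[38,79,38]],"y":[[28,77,29,37,78],{"hrr":95,"q":85},{"sw":4,"v":81,"vei":40,"xwc":97},{"mo":20,"yw":3}]}
After op 10 (remove /f/0): {"cbo":[{"r":87,"rr":97,"tu":63},{"al":89,"f":83,"ktb":2,"zm":61},1,[49,49,5]],"f":[{"hp":70,"lq":41,"vu":73}],"hl":[[92,48,85,53],[94,8,99,75,72],[38,79,38]],"y":[[28,77,29,37,78],{"hrr":95,"q":85},{"sw":4,"v":81,"vei":40,"xwc":97},{"mo":20,"yw":3}]}
After op 11 (remove /y/3): {"cbo":[{"r":87,"rr":97,"tu":63},{"al":89,"f":83,"ktb":2,"zm":61},1,[49,49,5]],"f":[{"hp":70,"lq":41,"vu":73}],"hl":[[92,48,85,53],[94,8,99,75,72],[38,79,38]],"y":[[28,77,29,37,78],{"hrr":95,"q":85},{"sw":4,"v":81,"vei":40,"xwc":97}]}
After op 12 (remove /y/2/sw): {"cbo":[{"r":87,"rr":97,"tu":63},{"al":89,"f":83,"ktb":2,"zm":61},1,[49,49,5]],"f":[{"hp":70,"lq":41,"vu":73}],"hl":[[92,48,85,53],[94,8,99,75,72],[38,79,38]],"y":[[28,77,29,37,78],{"hrr":95,"q":85},{"v":81,"vei":40,"xwc":97}]}
After op 13 (replace /hl/0/2 39): {"cbo":[{"r":87,"rr":97,"tu":63},{"al":89,"f":83,"ktb":2,"zm":61},1,[49,49,5]],"f":[{"hp":70,"lq":41,"vu":73}],"hl":[[92,48,39,53],[94,8,99,75,72],[38,79,38]],"y":[[28,77,29,37,78],{"hrr":95,"q":85},{"v":81,"vei":40,"xwc":97}]}
After op 14 (replace /y/0 11): {"cbo":[{"r":87,"rr":97,"tu":63},{"al":89,"f":83,"ktb":2,"zm":61},1,[49,49,5]],"f":[{"hp":70,"lq":41,"vu":73}],"hl":[[92,48,39,53],[94,8,99,75,72],[38,79,38]],"y":[11,{"hrr":95,"q":85},{"v":81,"vei":40,"xwc":97}]}
After op 15 (replace /y/1 2): {"cbo":[{"r":87,"rr":97,"tu":63},{"al":89,"f":83,"ktb":2,"zm":61},1,[49,49,5]],"f":[{"hp":70,"lq":41,"vu":73}],"hl":[[92,48,39,53],[94,8,99,75,72],[38,79,38]],"y":[11,2,{"v":81,"vei":40,"xwc":97}]}
After op 16 (replace /hl/0/0 24): {"cbo":[{"r":87,"rr":97,"tu":63},{"al":89,"f":83,"ktb":2,"zm":61},1,[49,49,5]],"f":[{"hp":70,"lq":41,"vu":73}],"hl":[[24,48,39,53],[94,8,99,75,72],[38,79,38]],"y":[11,2,{"v":81,"vei":40,"xwc":97}]}
After op 17 (add /y/2/pj 98): {"cbo":[{"r":87,"rr":97,"tu":63},{"al":89,"f":83,"ktb":2,"zm":61},1,[49,49,5]],"f":[{"hp":70,"lq":41,"vu":73}],"hl":[[24,48,39,53],[94,8,99,75,72],[38,79,38]],"y":[11,2,{"pj":98,"v":81,"vei":40,"xwc":97}]}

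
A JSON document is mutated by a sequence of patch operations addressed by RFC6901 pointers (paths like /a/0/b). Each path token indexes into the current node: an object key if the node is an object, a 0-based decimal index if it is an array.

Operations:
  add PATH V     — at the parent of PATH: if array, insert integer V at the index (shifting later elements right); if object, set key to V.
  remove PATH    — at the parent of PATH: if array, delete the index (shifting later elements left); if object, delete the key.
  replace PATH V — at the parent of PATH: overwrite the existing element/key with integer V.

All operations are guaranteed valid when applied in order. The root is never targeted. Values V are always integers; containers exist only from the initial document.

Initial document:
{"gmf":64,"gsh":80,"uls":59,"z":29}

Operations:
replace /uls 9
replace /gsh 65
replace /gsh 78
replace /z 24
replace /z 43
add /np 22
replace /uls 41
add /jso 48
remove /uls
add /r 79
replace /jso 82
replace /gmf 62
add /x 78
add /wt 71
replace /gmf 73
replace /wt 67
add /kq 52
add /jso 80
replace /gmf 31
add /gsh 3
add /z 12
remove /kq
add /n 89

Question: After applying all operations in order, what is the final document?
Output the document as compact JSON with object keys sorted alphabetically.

Answer: {"gmf":31,"gsh":3,"jso":80,"n":89,"np":22,"r":79,"wt":67,"x":78,"z":12}

Derivation:
After op 1 (replace /uls 9): {"gmf":64,"gsh":80,"uls":9,"z":29}
After op 2 (replace /gsh 65): {"gmf":64,"gsh":65,"uls":9,"z":29}
After op 3 (replace /gsh 78): {"gmf":64,"gsh":78,"uls":9,"z":29}
After op 4 (replace /z 24): {"gmf":64,"gsh":78,"uls":9,"z":24}
After op 5 (replace /z 43): {"gmf":64,"gsh":78,"uls":9,"z":43}
After op 6 (add /np 22): {"gmf":64,"gsh":78,"np":22,"uls":9,"z":43}
After op 7 (replace /uls 41): {"gmf":64,"gsh":78,"np":22,"uls":41,"z":43}
After op 8 (add /jso 48): {"gmf":64,"gsh":78,"jso":48,"np":22,"uls":41,"z":43}
After op 9 (remove /uls): {"gmf":64,"gsh":78,"jso":48,"np":22,"z":43}
After op 10 (add /r 79): {"gmf":64,"gsh":78,"jso":48,"np":22,"r":79,"z":43}
After op 11 (replace /jso 82): {"gmf":64,"gsh":78,"jso":82,"np":22,"r":79,"z":43}
After op 12 (replace /gmf 62): {"gmf":62,"gsh":78,"jso":82,"np":22,"r":79,"z":43}
After op 13 (add /x 78): {"gmf":62,"gsh":78,"jso":82,"np":22,"r":79,"x":78,"z":43}
After op 14 (add /wt 71): {"gmf":62,"gsh":78,"jso":82,"np":22,"r":79,"wt":71,"x":78,"z":43}
After op 15 (replace /gmf 73): {"gmf":73,"gsh":78,"jso":82,"np":22,"r":79,"wt":71,"x":78,"z":43}
After op 16 (replace /wt 67): {"gmf":73,"gsh":78,"jso":82,"np":22,"r":79,"wt":67,"x":78,"z":43}
After op 17 (add /kq 52): {"gmf":73,"gsh":78,"jso":82,"kq":52,"np":22,"r":79,"wt":67,"x":78,"z":43}
After op 18 (add /jso 80): {"gmf":73,"gsh":78,"jso":80,"kq":52,"np":22,"r":79,"wt":67,"x":78,"z":43}
After op 19 (replace /gmf 31): {"gmf":31,"gsh":78,"jso":80,"kq":52,"np":22,"r":79,"wt":67,"x":78,"z":43}
After op 20 (add /gsh 3): {"gmf":31,"gsh":3,"jso":80,"kq":52,"np":22,"r":79,"wt":67,"x":78,"z":43}
After op 21 (add /z 12): {"gmf":31,"gsh":3,"jso":80,"kq":52,"np":22,"r":79,"wt":67,"x":78,"z":12}
After op 22 (remove /kq): {"gmf":31,"gsh":3,"jso":80,"np":22,"r":79,"wt":67,"x":78,"z":12}
After op 23 (add /n 89): {"gmf":31,"gsh":3,"jso":80,"n":89,"np":22,"r":79,"wt":67,"x":78,"z":12}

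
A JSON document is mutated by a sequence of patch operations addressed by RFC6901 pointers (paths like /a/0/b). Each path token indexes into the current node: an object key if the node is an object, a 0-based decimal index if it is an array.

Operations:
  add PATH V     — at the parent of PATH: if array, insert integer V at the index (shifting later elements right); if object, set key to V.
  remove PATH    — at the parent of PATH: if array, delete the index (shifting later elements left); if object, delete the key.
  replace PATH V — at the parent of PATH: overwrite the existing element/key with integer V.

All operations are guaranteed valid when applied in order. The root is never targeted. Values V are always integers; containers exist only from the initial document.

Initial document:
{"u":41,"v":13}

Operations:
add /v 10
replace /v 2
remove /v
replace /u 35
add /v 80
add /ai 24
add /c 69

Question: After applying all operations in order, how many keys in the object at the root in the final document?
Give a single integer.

Answer: 4

Derivation:
After op 1 (add /v 10): {"u":41,"v":10}
After op 2 (replace /v 2): {"u":41,"v":2}
After op 3 (remove /v): {"u":41}
After op 4 (replace /u 35): {"u":35}
After op 5 (add /v 80): {"u":35,"v":80}
After op 6 (add /ai 24): {"ai":24,"u":35,"v":80}
After op 7 (add /c 69): {"ai":24,"c":69,"u":35,"v":80}
Size at the root: 4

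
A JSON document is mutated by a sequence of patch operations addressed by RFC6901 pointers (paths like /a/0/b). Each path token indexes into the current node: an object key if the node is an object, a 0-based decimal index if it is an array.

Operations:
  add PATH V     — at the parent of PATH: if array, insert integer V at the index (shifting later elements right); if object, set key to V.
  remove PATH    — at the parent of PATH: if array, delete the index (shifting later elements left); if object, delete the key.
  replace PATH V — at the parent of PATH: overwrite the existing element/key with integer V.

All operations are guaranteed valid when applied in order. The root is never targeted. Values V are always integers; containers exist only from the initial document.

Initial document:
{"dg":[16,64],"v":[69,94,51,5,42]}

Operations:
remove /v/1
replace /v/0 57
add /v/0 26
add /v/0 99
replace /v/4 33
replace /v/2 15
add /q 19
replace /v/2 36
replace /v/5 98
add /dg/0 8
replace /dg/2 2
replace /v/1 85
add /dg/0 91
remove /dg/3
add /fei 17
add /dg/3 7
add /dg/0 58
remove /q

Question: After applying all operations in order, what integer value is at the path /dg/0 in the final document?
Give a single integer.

After op 1 (remove /v/1): {"dg":[16,64],"v":[69,51,5,42]}
After op 2 (replace /v/0 57): {"dg":[16,64],"v":[57,51,5,42]}
After op 3 (add /v/0 26): {"dg":[16,64],"v":[26,57,51,5,42]}
After op 4 (add /v/0 99): {"dg":[16,64],"v":[99,26,57,51,5,42]}
After op 5 (replace /v/4 33): {"dg":[16,64],"v":[99,26,57,51,33,42]}
After op 6 (replace /v/2 15): {"dg":[16,64],"v":[99,26,15,51,33,42]}
After op 7 (add /q 19): {"dg":[16,64],"q":19,"v":[99,26,15,51,33,42]}
After op 8 (replace /v/2 36): {"dg":[16,64],"q":19,"v":[99,26,36,51,33,42]}
After op 9 (replace /v/5 98): {"dg":[16,64],"q":19,"v":[99,26,36,51,33,98]}
After op 10 (add /dg/0 8): {"dg":[8,16,64],"q":19,"v":[99,26,36,51,33,98]}
After op 11 (replace /dg/2 2): {"dg":[8,16,2],"q":19,"v":[99,26,36,51,33,98]}
After op 12 (replace /v/1 85): {"dg":[8,16,2],"q":19,"v":[99,85,36,51,33,98]}
After op 13 (add /dg/0 91): {"dg":[91,8,16,2],"q":19,"v":[99,85,36,51,33,98]}
After op 14 (remove /dg/3): {"dg":[91,8,16],"q":19,"v":[99,85,36,51,33,98]}
After op 15 (add /fei 17): {"dg":[91,8,16],"fei":17,"q":19,"v":[99,85,36,51,33,98]}
After op 16 (add /dg/3 7): {"dg":[91,8,16,7],"fei":17,"q":19,"v":[99,85,36,51,33,98]}
After op 17 (add /dg/0 58): {"dg":[58,91,8,16,7],"fei":17,"q":19,"v":[99,85,36,51,33,98]}
After op 18 (remove /q): {"dg":[58,91,8,16,7],"fei":17,"v":[99,85,36,51,33,98]}
Value at /dg/0: 58

Answer: 58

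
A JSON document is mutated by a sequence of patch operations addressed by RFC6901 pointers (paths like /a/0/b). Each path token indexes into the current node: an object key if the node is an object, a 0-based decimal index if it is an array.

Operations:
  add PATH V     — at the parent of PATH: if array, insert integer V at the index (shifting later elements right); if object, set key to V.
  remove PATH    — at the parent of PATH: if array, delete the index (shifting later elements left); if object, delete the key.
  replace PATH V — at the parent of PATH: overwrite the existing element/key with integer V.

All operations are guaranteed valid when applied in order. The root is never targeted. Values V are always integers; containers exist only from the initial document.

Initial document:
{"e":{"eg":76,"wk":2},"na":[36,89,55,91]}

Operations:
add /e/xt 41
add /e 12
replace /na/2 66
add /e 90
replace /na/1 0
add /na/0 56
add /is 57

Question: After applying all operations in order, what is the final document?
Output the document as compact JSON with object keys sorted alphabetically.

Answer: {"e":90,"is":57,"na":[56,36,0,66,91]}

Derivation:
After op 1 (add /e/xt 41): {"e":{"eg":76,"wk":2,"xt":41},"na":[36,89,55,91]}
After op 2 (add /e 12): {"e":12,"na":[36,89,55,91]}
After op 3 (replace /na/2 66): {"e":12,"na":[36,89,66,91]}
After op 4 (add /e 90): {"e":90,"na":[36,89,66,91]}
After op 5 (replace /na/1 0): {"e":90,"na":[36,0,66,91]}
After op 6 (add /na/0 56): {"e":90,"na":[56,36,0,66,91]}
After op 7 (add /is 57): {"e":90,"is":57,"na":[56,36,0,66,91]}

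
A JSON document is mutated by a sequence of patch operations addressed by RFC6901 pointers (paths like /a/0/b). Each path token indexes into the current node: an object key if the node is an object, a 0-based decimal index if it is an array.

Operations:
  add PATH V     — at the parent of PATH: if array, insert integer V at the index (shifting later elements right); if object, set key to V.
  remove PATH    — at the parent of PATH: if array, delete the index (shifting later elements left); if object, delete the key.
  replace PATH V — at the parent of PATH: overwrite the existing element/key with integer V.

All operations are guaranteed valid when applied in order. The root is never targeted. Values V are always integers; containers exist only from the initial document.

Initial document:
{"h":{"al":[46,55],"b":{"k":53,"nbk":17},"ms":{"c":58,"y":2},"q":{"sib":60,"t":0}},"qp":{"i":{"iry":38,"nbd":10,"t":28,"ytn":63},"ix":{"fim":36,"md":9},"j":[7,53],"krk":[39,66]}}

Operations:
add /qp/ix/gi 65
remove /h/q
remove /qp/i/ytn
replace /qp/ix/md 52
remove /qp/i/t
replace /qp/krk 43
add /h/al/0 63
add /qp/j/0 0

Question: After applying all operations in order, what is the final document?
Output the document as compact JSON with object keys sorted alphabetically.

After op 1 (add /qp/ix/gi 65): {"h":{"al":[46,55],"b":{"k":53,"nbk":17},"ms":{"c":58,"y":2},"q":{"sib":60,"t":0}},"qp":{"i":{"iry":38,"nbd":10,"t":28,"ytn":63},"ix":{"fim":36,"gi":65,"md":9},"j":[7,53],"krk":[39,66]}}
After op 2 (remove /h/q): {"h":{"al":[46,55],"b":{"k":53,"nbk":17},"ms":{"c":58,"y":2}},"qp":{"i":{"iry":38,"nbd":10,"t":28,"ytn":63},"ix":{"fim":36,"gi":65,"md":9},"j":[7,53],"krk":[39,66]}}
After op 3 (remove /qp/i/ytn): {"h":{"al":[46,55],"b":{"k":53,"nbk":17},"ms":{"c":58,"y":2}},"qp":{"i":{"iry":38,"nbd":10,"t":28},"ix":{"fim":36,"gi":65,"md":9},"j":[7,53],"krk":[39,66]}}
After op 4 (replace /qp/ix/md 52): {"h":{"al":[46,55],"b":{"k":53,"nbk":17},"ms":{"c":58,"y":2}},"qp":{"i":{"iry":38,"nbd":10,"t":28},"ix":{"fim":36,"gi":65,"md":52},"j":[7,53],"krk":[39,66]}}
After op 5 (remove /qp/i/t): {"h":{"al":[46,55],"b":{"k":53,"nbk":17},"ms":{"c":58,"y":2}},"qp":{"i":{"iry":38,"nbd":10},"ix":{"fim":36,"gi":65,"md":52},"j":[7,53],"krk":[39,66]}}
After op 6 (replace /qp/krk 43): {"h":{"al":[46,55],"b":{"k":53,"nbk":17},"ms":{"c":58,"y":2}},"qp":{"i":{"iry":38,"nbd":10},"ix":{"fim":36,"gi":65,"md":52},"j":[7,53],"krk":43}}
After op 7 (add /h/al/0 63): {"h":{"al":[63,46,55],"b":{"k":53,"nbk":17},"ms":{"c":58,"y":2}},"qp":{"i":{"iry":38,"nbd":10},"ix":{"fim":36,"gi":65,"md":52},"j":[7,53],"krk":43}}
After op 8 (add /qp/j/0 0): {"h":{"al":[63,46,55],"b":{"k":53,"nbk":17},"ms":{"c":58,"y":2}},"qp":{"i":{"iry":38,"nbd":10},"ix":{"fim":36,"gi":65,"md":52},"j":[0,7,53],"krk":43}}

Answer: {"h":{"al":[63,46,55],"b":{"k":53,"nbk":17},"ms":{"c":58,"y":2}},"qp":{"i":{"iry":38,"nbd":10},"ix":{"fim":36,"gi":65,"md":52},"j":[0,7,53],"krk":43}}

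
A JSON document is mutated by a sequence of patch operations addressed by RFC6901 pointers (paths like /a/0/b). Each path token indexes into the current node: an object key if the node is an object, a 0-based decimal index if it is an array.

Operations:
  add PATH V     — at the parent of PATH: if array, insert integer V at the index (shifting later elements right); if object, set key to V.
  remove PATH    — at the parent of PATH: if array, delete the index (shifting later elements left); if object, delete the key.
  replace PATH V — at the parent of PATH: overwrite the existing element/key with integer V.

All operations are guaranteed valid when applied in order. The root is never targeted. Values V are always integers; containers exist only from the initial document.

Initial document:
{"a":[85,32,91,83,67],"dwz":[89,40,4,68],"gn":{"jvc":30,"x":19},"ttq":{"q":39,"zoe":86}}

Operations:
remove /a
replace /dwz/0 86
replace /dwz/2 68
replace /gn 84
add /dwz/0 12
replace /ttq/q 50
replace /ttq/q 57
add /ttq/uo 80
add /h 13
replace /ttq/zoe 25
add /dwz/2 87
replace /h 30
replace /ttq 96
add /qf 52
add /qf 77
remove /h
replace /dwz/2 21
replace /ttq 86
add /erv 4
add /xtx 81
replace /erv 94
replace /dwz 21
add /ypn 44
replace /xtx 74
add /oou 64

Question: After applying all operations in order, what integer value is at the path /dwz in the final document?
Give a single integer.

After op 1 (remove /a): {"dwz":[89,40,4,68],"gn":{"jvc":30,"x":19},"ttq":{"q":39,"zoe":86}}
After op 2 (replace /dwz/0 86): {"dwz":[86,40,4,68],"gn":{"jvc":30,"x":19},"ttq":{"q":39,"zoe":86}}
After op 3 (replace /dwz/2 68): {"dwz":[86,40,68,68],"gn":{"jvc":30,"x":19},"ttq":{"q":39,"zoe":86}}
After op 4 (replace /gn 84): {"dwz":[86,40,68,68],"gn":84,"ttq":{"q":39,"zoe":86}}
After op 5 (add /dwz/0 12): {"dwz":[12,86,40,68,68],"gn":84,"ttq":{"q":39,"zoe":86}}
After op 6 (replace /ttq/q 50): {"dwz":[12,86,40,68,68],"gn":84,"ttq":{"q":50,"zoe":86}}
After op 7 (replace /ttq/q 57): {"dwz":[12,86,40,68,68],"gn":84,"ttq":{"q":57,"zoe":86}}
After op 8 (add /ttq/uo 80): {"dwz":[12,86,40,68,68],"gn":84,"ttq":{"q":57,"uo":80,"zoe":86}}
After op 9 (add /h 13): {"dwz":[12,86,40,68,68],"gn":84,"h":13,"ttq":{"q":57,"uo":80,"zoe":86}}
After op 10 (replace /ttq/zoe 25): {"dwz":[12,86,40,68,68],"gn":84,"h":13,"ttq":{"q":57,"uo":80,"zoe":25}}
After op 11 (add /dwz/2 87): {"dwz":[12,86,87,40,68,68],"gn":84,"h":13,"ttq":{"q":57,"uo":80,"zoe":25}}
After op 12 (replace /h 30): {"dwz":[12,86,87,40,68,68],"gn":84,"h":30,"ttq":{"q":57,"uo":80,"zoe":25}}
After op 13 (replace /ttq 96): {"dwz":[12,86,87,40,68,68],"gn":84,"h":30,"ttq":96}
After op 14 (add /qf 52): {"dwz":[12,86,87,40,68,68],"gn":84,"h":30,"qf":52,"ttq":96}
After op 15 (add /qf 77): {"dwz":[12,86,87,40,68,68],"gn":84,"h":30,"qf":77,"ttq":96}
After op 16 (remove /h): {"dwz":[12,86,87,40,68,68],"gn":84,"qf":77,"ttq":96}
After op 17 (replace /dwz/2 21): {"dwz":[12,86,21,40,68,68],"gn":84,"qf":77,"ttq":96}
After op 18 (replace /ttq 86): {"dwz":[12,86,21,40,68,68],"gn":84,"qf":77,"ttq":86}
After op 19 (add /erv 4): {"dwz":[12,86,21,40,68,68],"erv":4,"gn":84,"qf":77,"ttq":86}
After op 20 (add /xtx 81): {"dwz":[12,86,21,40,68,68],"erv":4,"gn":84,"qf":77,"ttq":86,"xtx":81}
After op 21 (replace /erv 94): {"dwz":[12,86,21,40,68,68],"erv":94,"gn":84,"qf":77,"ttq":86,"xtx":81}
After op 22 (replace /dwz 21): {"dwz":21,"erv":94,"gn":84,"qf":77,"ttq":86,"xtx":81}
After op 23 (add /ypn 44): {"dwz":21,"erv":94,"gn":84,"qf":77,"ttq":86,"xtx":81,"ypn":44}
After op 24 (replace /xtx 74): {"dwz":21,"erv":94,"gn":84,"qf":77,"ttq":86,"xtx":74,"ypn":44}
After op 25 (add /oou 64): {"dwz":21,"erv":94,"gn":84,"oou":64,"qf":77,"ttq":86,"xtx":74,"ypn":44}
Value at /dwz: 21

Answer: 21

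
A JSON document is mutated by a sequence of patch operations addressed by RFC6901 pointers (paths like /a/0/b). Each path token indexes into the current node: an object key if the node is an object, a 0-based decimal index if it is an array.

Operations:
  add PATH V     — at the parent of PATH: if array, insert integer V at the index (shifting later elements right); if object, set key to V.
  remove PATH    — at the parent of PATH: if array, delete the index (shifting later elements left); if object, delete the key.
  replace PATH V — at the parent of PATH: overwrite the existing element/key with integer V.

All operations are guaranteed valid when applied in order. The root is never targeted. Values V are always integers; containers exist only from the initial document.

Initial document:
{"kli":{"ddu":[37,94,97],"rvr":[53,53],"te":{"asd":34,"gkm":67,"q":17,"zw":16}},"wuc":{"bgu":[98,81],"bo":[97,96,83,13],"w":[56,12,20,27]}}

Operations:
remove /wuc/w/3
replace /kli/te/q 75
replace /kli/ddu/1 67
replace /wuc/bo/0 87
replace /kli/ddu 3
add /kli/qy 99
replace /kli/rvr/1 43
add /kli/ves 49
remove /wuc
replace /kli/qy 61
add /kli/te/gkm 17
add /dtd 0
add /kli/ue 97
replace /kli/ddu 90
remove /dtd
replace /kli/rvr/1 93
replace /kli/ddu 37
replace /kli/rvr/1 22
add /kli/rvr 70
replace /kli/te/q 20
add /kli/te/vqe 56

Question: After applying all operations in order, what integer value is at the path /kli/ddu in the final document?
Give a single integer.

After op 1 (remove /wuc/w/3): {"kli":{"ddu":[37,94,97],"rvr":[53,53],"te":{"asd":34,"gkm":67,"q":17,"zw":16}},"wuc":{"bgu":[98,81],"bo":[97,96,83,13],"w":[56,12,20]}}
After op 2 (replace /kli/te/q 75): {"kli":{"ddu":[37,94,97],"rvr":[53,53],"te":{"asd":34,"gkm":67,"q":75,"zw":16}},"wuc":{"bgu":[98,81],"bo":[97,96,83,13],"w":[56,12,20]}}
After op 3 (replace /kli/ddu/1 67): {"kli":{"ddu":[37,67,97],"rvr":[53,53],"te":{"asd":34,"gkm":67,"q":75,"zw":16}},"wuc":{"bgu":[98,81],"bo":[97,96,83,13],"w":[56,12,20]}}
After op 4 (replace /wuc/bo/0 87): {"kli":{"ddu":[37,67,97],"rvr":[53,53],"te":{"asd":34,"gkm":67,"q":75,"zw":16}},"wuc":{"bgu":[98,81],"bo":[87,96,83,13],"w":[56,12,20]}}
After op 5 (replace /kli/ddu 3): {"kli":{"ddu":3,"rvr":[53,53],"te":{"asd":34,"gkm":67,"q":75,"zw":16}},"wuc":{"bgu":[98,81],"bo":[87,96,83,13],"w":[56,12,20]}}
After op 6 (add /kli/qy 99): {"kli":{"ddu":3,"qy":99,"rvr":[53,53],"te":{"asd":34,"gkm":67,"q":75,"zw":16}},"wuc":{"bgu":[98,81],"bo":[87,96,83,13],"w":[56,12,20]}}
After op 7 (replace /kli/rvr/1 43): {"kli":{"ddu":3,"qy":99,"rvr":[53,43],"te":{"asd":34,"gkm":67,"q":75,"zw":16}},"wuc":{"bgu":[98,81],"bo":[87,96,83,13],"w":[56,12,20]}}
After op 8 (add /kli/ves 49): {"kli":{"ddu":3,"qy":99,"rvr":[53,43],"te":{"asd":34,"gkm":67,"q":75,"zw":16},"ves":49},"wuc":{"bgu":[98,81],"bo":[87,96,83,13],"w":[56,12,20]}}
After op 9 (remove /wuc): {"kli":{"ddu":3,"qy":99,"rvr":[53,43],"te":{"asd":34,"gkm":67,"q":75,"zw":16},"ves":49}}
After op 10 (replace /kli/qy 61): {"kli":{"ddu":3,"qy":61,"rvr":[53,43],"te":{"asd":34,"gkm":67,"q":75,"zw":16},"ves":49}}
After op 11 (add /kli/te/gkm 17): {"kli":{"ddu":3,"qy":61,"rvr":[53,43],"te":{"asd":34,"gkm":17,"q":75,"zw":16},"ves":49}}
After op 12 (add /dtd 0): {"dtd":0,"kli":{"ddu":3,"qy":61,"rvr":[53,43],"te":{"asd":34,"gkm":17,"q":75,"zw":16},"ves":49}}
After op 13 (add /kli/ue 97): {"dtd":0,"kli":{"ddu":3,"qy":61,"rvr":[53,43],"te":{"asd":34,"gkm":17,"q":75,"zw":16},"ue":97,"ves":49}}
After op 14 (replace /kli/ddu 90): {"dtd":0,"kli":{"ddu":90,"qy":61,"rvr":[53,43],"te":{"asd":34,"gkm":17,"q":75,"zw":16},"ue":97,"ves":49}}
After op 15 (remove /dtd): {"kli":{"ddu":90,"qy":61,"rvr":[53,43],"te":{"asd":34,"gkm":17,"q":75,"zw":16},"ue":97,"ves":49}}
After op 16 (replace /kli/rvr/1 93): {"kli":{"ddu":90,"qy":61,"rvr":[53,93],"te":{"asd":34,"gkm":17,"q":75,"zw":16},"ue":97,"ves":49}}
After op 17 (replace /kli/ddu 37): {"kli":{"ddu":37,"qy":61,"rvr":[53,93],"te":{"asd":34,"gkm":17,"q":75,"zw":16},"ue":97,"ves":49}}
After op 18 (replace /kli/rvr/1 22): {"kli":{"ddu":37,"qy":61,"rvr":[53,22],"te":{"asd":34,"gkm":17,"q":75,"zw":16},"ue":97,"ves":49}}
After op 19 (add /kli/rvr 70): {"kli":{"ddu":37,"qy":61,"rvr":70,"te":{"asd":34,"gkm":17,"q":75,"zw":16},"ue":97,"ves":49}}
After op 20 (replace /kli/te/q 20): {"kli":{"ddu":37,"qy":61,"rvr":70,"te":{"asd":34,"gkm":17,"q":20,"zw":16},"ue":97,"ves":49}}
After op 21 (add /kli/te/vqe 56): {"kli":{"ddu":37,"qy":61,"rvr":70,"te":{"asd":34,"gkm":17,"q":20,"vqe":56,"zw":16},"ue":97,"ves":49}}
Value at /kli/ddu: 37

Answer: 37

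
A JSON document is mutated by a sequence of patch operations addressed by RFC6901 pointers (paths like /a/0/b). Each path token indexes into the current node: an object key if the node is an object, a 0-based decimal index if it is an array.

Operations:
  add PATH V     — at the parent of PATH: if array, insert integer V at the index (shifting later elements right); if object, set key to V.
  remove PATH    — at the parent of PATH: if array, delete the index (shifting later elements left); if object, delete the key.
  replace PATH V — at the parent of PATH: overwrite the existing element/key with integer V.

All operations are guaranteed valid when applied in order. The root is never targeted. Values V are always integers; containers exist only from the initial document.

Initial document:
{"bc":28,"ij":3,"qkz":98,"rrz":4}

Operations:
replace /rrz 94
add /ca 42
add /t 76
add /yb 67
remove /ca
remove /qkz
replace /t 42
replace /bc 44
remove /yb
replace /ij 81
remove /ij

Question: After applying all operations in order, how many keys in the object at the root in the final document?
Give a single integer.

Answer: 3

Derivation:
After op 1 (replace /rrz 94): {"bc":28,"ij":3,"qkz":98,"rrz":94}
After op 2 (add /ca 42): {"bc":28,"ca":42,"ij":3,"qkz":98,"rrz":94}
After op 3 (add /t 76): {"bc":28,"ca":42,"ij":3,"qkz":98,"rrz":94,"t":76}
After op 4 (add /yb 67): {"bc":28,"ca":42,"ij":3,"qkz":98,"rrz":94,"t":76,"yb":67}
After op 5 (remove /ca): {"bc":28,"ij":3,"qkz":98,"rrz":94,"t":76,"yb":67}
After op 6 (remove /qkz): {"bc":28,"ij":3,"rrz":94,"t":76,"yb":67}
After op 7 (replace /t 42): {"bc":28,"ij":3,"rrz":94,"t":42,"yb":67}
After op 8 (replace /bc 44): {"bc":44,"ij":3,"rrz":94,"t":42,"yb":67}
After op 9 (remove /yb): {"bc":44,"ij":3,"rrz":94,"t":42}
After op 10 (replace /ij 81): {"bc":44,"ij":81,"rrz":94,"t":42}
After op 11 (remove /ij): {"bc":44,"rrz":94,"t":42}
Size at the root: 3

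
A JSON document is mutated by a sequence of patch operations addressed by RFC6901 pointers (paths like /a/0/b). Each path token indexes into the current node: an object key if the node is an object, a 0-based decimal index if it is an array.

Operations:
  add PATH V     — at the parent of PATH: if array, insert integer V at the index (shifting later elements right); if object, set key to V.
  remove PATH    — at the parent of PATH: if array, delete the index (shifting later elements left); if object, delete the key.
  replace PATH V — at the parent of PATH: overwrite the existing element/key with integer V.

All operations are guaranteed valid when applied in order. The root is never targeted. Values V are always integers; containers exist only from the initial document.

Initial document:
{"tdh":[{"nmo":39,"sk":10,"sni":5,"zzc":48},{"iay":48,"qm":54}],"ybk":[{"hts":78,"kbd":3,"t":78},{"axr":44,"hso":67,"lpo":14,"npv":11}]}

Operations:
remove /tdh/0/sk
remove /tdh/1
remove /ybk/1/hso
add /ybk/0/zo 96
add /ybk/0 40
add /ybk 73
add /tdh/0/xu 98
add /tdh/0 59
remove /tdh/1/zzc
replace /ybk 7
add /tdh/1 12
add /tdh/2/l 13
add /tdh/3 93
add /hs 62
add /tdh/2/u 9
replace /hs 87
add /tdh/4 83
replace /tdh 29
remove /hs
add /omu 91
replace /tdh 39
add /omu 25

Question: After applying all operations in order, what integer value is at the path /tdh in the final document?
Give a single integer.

After op 1 (remove /tdh/0/sk): {"tdh":[{"nmo":39,"sni":5,"zzc":48},{"iay":48,"qm":54}],"ybk":[{"hts":78,"kbd":3,"t":78},{"axr":44,"hso":67,"lpo":14,"npv":11}]}
After op 2 (remove /tdh/1): {"tdh":[{"nmo":39,"sni":5,"zzc":48}],"ybk":[{"hts":78,"kbd":3,"t":78},{"axr":44,"hso":67,"lpo":14,"npv":11}]}
After op 3 (remove /ybk/1/hso): {"tdh":[{"nmo":39,"sni":5,"zzc":48}],"ybk":[{"hts":78,"kbd":3,"t":78},{"axr":44,"lpo":14,"npv":11}]}
After op 4 (add /ybk/0/zo 96): {"tdh":[{"nmo":39,"sni":5,"zzc":48}],"ybk":[{"hts":78,"kbd":3,"t":78,"zo":96},{"axr":44,"lpo":14,"npv":11}]}
After op 5 (add /ybk/0 40): {"tdh":[{"nmo":39,"sni":5,"zzc":48}],"ybk":[40,{"hts":78,"kbd":3,"t":78,"zo":96},{"axr":44,"lpo":14,"npv":11}]}
After op 6 (add /ybk 73): {"tdh":[{"nmo":39,"sni":5,"zzc":48}],"ybk":73}
After op 7 (add /tdh/0/xu 98): {"tdh":[{"nmo":39,"sni":5,"xu":98,"zzc":48}],"ybk":73}
After op 8 (add /tdh/0 59): {"tdh":[59,{"nmo":39,"sni":5,"xu":98,"zzc":48}],"ybk":73}
After op 9 (remove /tdh/1/zzc): {"tdh":[59,{"nmo":39,"sni":5,"xu":98}],"ybk":73}
After op 10 (replace /ybk 7): {"tdh":[59,{"nmo":39,"sni":5,"xu":98}],"ybk":7}
After op 11 (add /tdh/1 12): {"tdh":[59,12,{"nmo":39,"sni":5,"xu":98}],"ybk":7}
After op 12 (add /tdh/2/l 13): {"tdh":[59,12,{"l":13,"nmo":39,"sni":5,"xu":98}],"ybk":7}
After op 13 (add /tdh/3 93): {"tdh":[59,12,{"l":13,"nmo":39,"sni":5,"xu":98},93],"ybk":7}
After op 14 (add /hs 62): {"hs":62,"tdh":[59,12,{"l":13,"nmo":39,"sni":5,"xu":98},93],"ybk":7}
After op 15 (add /tdh/2/u 9): {"hs":62,"tdh":[59,12,{"l":13,"nmo":39,"sni":5,"u":9,"xu":98},93],"ybk":7}
After op 16 (replace /hs 87): {"hs":87,"tdh":[59,12,{"l":13,"nmo":39,"sni":5,"u":9,"xu":98},93],"ybk":7}
After op 17 (add /tdh/4 83): {"hs":87,"tdh":[59,12,{"l":13,"nmo":39,"sni":5,"u":9,"xu":98},93,83],"ybk":7}
After op 18 (replace /tdh 29): {"hs":87,"tdh":29,"ybk":7}
After op 19 (remove /hs): {"tdh":29,"ybk":7}
After op 20 (add /omu 91): {"omu":91,"tdh":29,"ybk":7}
After op 21 (replace /tdh 39): {"omu":91,"tdh":39,"ybk":7}
After op 22 (add /omu 25): {"omu":25,"tdh":39,"ybk":7}
Value at /tdh: 39

Answer: 39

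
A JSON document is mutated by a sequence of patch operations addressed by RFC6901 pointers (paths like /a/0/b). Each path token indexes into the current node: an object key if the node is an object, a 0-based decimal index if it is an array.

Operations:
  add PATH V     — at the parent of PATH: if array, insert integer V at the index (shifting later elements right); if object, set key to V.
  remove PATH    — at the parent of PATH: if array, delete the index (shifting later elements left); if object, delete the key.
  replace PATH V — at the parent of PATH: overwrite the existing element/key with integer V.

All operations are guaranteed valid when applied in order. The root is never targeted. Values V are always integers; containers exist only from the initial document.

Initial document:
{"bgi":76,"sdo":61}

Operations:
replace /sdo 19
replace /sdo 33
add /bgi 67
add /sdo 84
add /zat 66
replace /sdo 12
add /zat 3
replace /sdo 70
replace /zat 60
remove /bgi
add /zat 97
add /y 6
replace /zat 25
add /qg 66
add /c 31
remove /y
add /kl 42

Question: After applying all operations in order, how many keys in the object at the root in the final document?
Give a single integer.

Answer: 5

Derivation:
After op 1 (replace /sdo 19): {"bgi":76,"sdo":19}
After op 2 (replace /sdo 33): {"bgi":76,"sdo":33}
After op 3 (add /bgi 67): {"bgi":67,"sdo":33}
After op 4 (add /sdo 84): {"bgi":67,"sdo":84}
After op 5 (add /zat 66): {"bgi":67,"sdo":84,"zat":66}
After op 6 (replace /sdo 12): {"bgi":67,"sdo":12,"zat":66}
After op 7 (add /zat 3): {"bgi":67,"sdo":12,"zat":3}
After op 8 (replace /sdo 70): {"bgi":67,"sdo":70,"zat":3}
After op 9 (replace /zat 60): {"bgi":67,"sdo":70,"zat":60}
After op 10 (remove /bgi): {"sdo":70,"zat":60}
After op 11 (add /zat 97): {"sdo":70,"zat":97}
After op 12 (add /y 6): {"sdo":70,"y":6,"zat":97}
After op 13 (replace /zat 25): {"sdo":70,"y":6,"zat":25}
After op 14 (add /qg 66): {"qg":66,"sdo":70,"y":6,"zat":25}
After op 15 (add /c 31): {"c":31,"qg":66,"sdo":70,"y":6,"zat":25}
After op 16 (remove /y): {"c":31,"qg":66,"sdo":70,"zat":25}
After op 17 (add /kl 42): {"c":31,"kl":42,"qg":66,"sdo":70,"zat":25}
Size at the root: 5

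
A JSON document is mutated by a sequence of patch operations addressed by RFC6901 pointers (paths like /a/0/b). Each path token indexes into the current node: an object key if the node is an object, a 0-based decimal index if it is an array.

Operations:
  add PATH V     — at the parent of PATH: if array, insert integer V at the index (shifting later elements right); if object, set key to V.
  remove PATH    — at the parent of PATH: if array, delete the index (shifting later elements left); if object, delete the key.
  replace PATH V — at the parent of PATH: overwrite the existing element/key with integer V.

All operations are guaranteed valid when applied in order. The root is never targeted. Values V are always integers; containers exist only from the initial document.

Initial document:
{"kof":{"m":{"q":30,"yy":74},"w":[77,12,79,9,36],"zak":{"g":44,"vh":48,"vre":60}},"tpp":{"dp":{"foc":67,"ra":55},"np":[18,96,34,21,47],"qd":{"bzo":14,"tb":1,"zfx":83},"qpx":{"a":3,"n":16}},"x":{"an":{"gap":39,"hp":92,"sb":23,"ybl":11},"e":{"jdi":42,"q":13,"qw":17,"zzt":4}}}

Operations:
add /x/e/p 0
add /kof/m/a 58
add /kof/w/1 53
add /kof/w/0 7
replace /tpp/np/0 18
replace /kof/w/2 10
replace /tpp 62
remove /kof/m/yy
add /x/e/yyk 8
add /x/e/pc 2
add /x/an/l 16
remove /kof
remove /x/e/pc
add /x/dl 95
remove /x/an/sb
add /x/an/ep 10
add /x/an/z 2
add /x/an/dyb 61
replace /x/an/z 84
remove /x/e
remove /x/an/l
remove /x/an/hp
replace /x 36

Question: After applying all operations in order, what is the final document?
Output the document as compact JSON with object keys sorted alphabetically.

After op 1 (add /x/e/p 0): {"kof":{"m":{"q":30,"yy":74},"w":[77,12,79,9,36],"zak":{"g":44,"vh":48,"vre":60}},"tpp":{"dp":{"foc":67,"ra":55},"np":[18,96,34,21,47],"qd":{"bzo":14,"tb":1,"zfx":83},"qpx":{"a":3,"n":16}},"x":{"an":{"gap":39,"hp":92,"sb":23,"ybl":11},"e":{"jdi":42,"p":0,"q":13,"qw":17,"zzt":4}}}
After op 2 (add /kof/m/a 58): {"kof":{"m":{"a":58,"q":30,"yy":74},"w":[77,12,79,9,36],"zak":{"g":44,"vh":48,"vre":60}},"tpp":{"dp":{"foc":67,"ra":55},"np":[18,96,34,21,47],"qd":{"bzo":14,"tb":1,"zfx":83},"qpx":{"a":3,"n":16}},"x":{"an":{"gap":39,"hp":92,"sb":23,"ybl":11},"e":{"jdi":42,"p":0,"q":13,"qw":17,"zzt":4}}}
After op 3 (add /kof/w/1 53): {"kof":{"m":{"a":58,"q":30,"yy":74},"w":[77,53,12,79,9,36],"zak":{"g":44,"vh":48,"vre":60}},"tpp":{"dp":{"foc":67,"ra":55},"np":[18,96,34,21,47],"qd":{"bzo":14,"tb":1,"zfx":83},"qpx":{"a":3,"n":16}},"x":{"an":{"gap":39,"hp":92,"sb":23,"ybl":11},"e":{"jdi":42,"p":0,"q":13,"qw":17,"zzt":4}}}
After op 4 (add /kof/w/0 7): {"kof":{"m":{"a":58,"q":30,"yy":74},"w":[7,77,53,12,79,9,36],"zak":{"g":44,"vh":48,"vre":60}},"tpp":{"dp":{"foc":67,"ra":55},"np":[18,96,34,21,47],"qd":{"bzo":14,"tb":1,"zfx":83},"qpx":{"a":3,"n":16}},"x":{"an":{"gap":39,"hp":92,"sb":23,"ybl":11},"e":{"jdi":42,"p":0,"q":13,"qw":17,"zzt":4}}}
After op 5 (replace /tpp/np/0 18): {"kof":{"m":{"a":58,"q":30,"yy":74},"w":[7,77,53,12,79,9,36],"zak":{"g":44,"vh":48,"vre":60}},"tpp":{"dp":{"foc":67,"ra":55},"np":[18,96,34,21,47],"qd":{"bzo":14,"tb":1,"zfx":83},"qpx":{"a":3,"n":16}},"x":{"an":{"gap":39,"hp":92,"sb":23,"ybl":11},"e":{"jdi":42,"p":0,"q":13,"qw":17,"zzt":4}}}
After op 6 (replace /kof/w/2 10): {"kof":{"m":{"a":58,"q":30,"yy":74},"w":[7,77,10,12,79,9,36],"zak":{"g":44,"vh":48,"vre":60}},"tpp":{"dp":{"foc":67,"ra":55},"np":[18,96,34,21,47],"qd":{"bzo":14,"tb":1,"zfx":83},"qpx":{"a":3,"n":16}},"x":{"an":{"gap":39,"hp":92,"sb":23,"ybl":11},"e":{"jdi":42,"p":0,"q":13,"qw":17,"zzt":4}}}
After op 7 (replace /tpp 62): {"kof":{"m":{"a":58,"q":30,"yy":74},"w":[7,77,10,12,79,9,36],"zak":{"g":44,"vh":48,"vre":60}},"tpp":62,"x":{"an":{"gap":39,"hp":92,"sb":23,"ybl":11},"e":{"jdi":42,"p":0,"q":13,"qw":17,"zzt":4}}}
After op 8 (remove /kof/m/yy): {"kof":{"m":{"a":58,"q":30},"w":[7,77,10,12,79,9,36],"zak":{"g":44,"vh":48,"vre":60}},"tpp":62,"x":{"an":{"gap":39,"hp":92,"sb":23,"ybl":11},"e":{"jdi":42,"p":0,"q":13,"qw":17,"zzt":4}}}
After op 9 (add /x/e/yyk 8): {"kof":{"m":{"a":58,"q":30},"w":[7,77,10,12,79,9,36],"zak":{"g":44,"vh":48,"vre":60}},"tpp":62,"x":{"an":{"gap":39,"hp":92,"sb":23,"ybl":11},"e":{"jdi":42,"p":0,"q":13,"qw":17,"yyk":8,"zzt":4}}}
After op 10 (add /x/e/pc 2): {"kof":{"m":{"a":58,"q":30},"w":[7,77,10,12,79,9,36],"zak":{"g":44,"vh":48,"vre":60}},"tpp":62,"x":{"an":{"gap":39,"hp":92,"sb":23,"ybl":11},"e":{"jdi":42,"p":0,"pc":2,"q":13,"qw":17,"yyk":8,"zzt":4}}}
After op 11 (add /x/an/l 16): {"kof":{"m":{"a":58,"q":30},"w":[7,77,10,12,79,9,36],"zak":{"g":44,"vh":48,"vre":60}},"tpp":62,"x":{"an":{"gap":39,"hp":92,"l":16,"sb":23,"ybl":11},"e":{"jdi":42,"p":0,"pc":2,"q":13,"qw":17,"yyk":8,"zzt":4}}}
After op 12 (remove /kof): {"tpp":62,"x":{"an":{"gap":39,"hp":92,"l":16,"sb":23,"ybl":11},"e":{"jdi":42,"p":0,"pc":2,"q":13,"qw":17,"yyk":8,"zzt":4}}}
After op 13 (remove /x/e/pc): {"tpp":62,"x":{"an":{"gap":39,"hp":92,"l":16,"sb":23,"ybl":11},"e":{"jdi":42,"p":0,"q":13,"qw":17,"yyk":8,"zzt":4}}}
After op 14 (add /x/dl 95): {"tpp":62,"x":{"an":{"gap":39,"hp":92,"l":16,"sb":23,"ybl":11},"dl":95,"e":{"jdi":42,"p":0,"q":13,"qw":17,"yyk":8,"zzt":4}}}
After op 15 (remove /x/an/sb): {"tpp":62,"x":{"an":{"gap":39,"hp":92,"l":16,"ybl":11},"dl":95,"e":{"jdi":42,"p":0,"q":13,"qw":17,"yyk":8,"zzt":4}}}
After op 16 (add /x/an/ep 10): {"tpp":62,"x":{"an":{"ep":10,"gap":39,"hp":92,"l":16,"ybl":11},"dl":95,"e":{"jdi":42,"p":0,"q":13,"qw":17,"yyk":8,"zzt":4}}}
After op 17 (add /x/an/z 2): {"tpp":62,"x":{"an":{"ep":10,"gap":39,"hp":92,"l":16,"ybl":11,"z":2},"dl":95,"e":{"jdi":42,"p":0,"q":13,"qw":17,"yyk":8,"zzt":4}}}
After op 18 (add /x/an/dyb 61): {"tpp":62,"x":{"an":{"dyb":61,"ep":10,"gap":39,"hp":92,"l":16,"ybl":11,"z":2},"dl":95,"e":{"jdi":42,"p":0,"q":13,"qw":17,"yyk":8,"zzt":4}}}
After op 19 (replace /x/an/z 84): {"tpp":62,"x":{"an":{"dyb":61,"ep":10,"gap":39,"hp":92,"l":16,"ybl":11,"z":84},"dl":95,"e":{"jdi":42,"p":0,"q":13,"qw":17,"yyk":8,"zzt":4}}}
After op 20 (remove /x/e): {"tpp":62,"x":{"an":{"dyb":61,"ep":10,"gap":39,"hp":92,"l":16,"ybl":11,"z":84},"dl":95}}
After op 21 (remove /x/an/l): {"tpp":62,"x":{"an":{"dyb":61,"ep":10,"gap":39,"hp":92,"ybl":11,"z":84},"dl":95}}
After op 22 (remove /x/an/hp): {"tpp":62,"x":{"an":{"dyb":61,"ep":10,"gap":39,"ybl":11,"z":84},"dl":95}}
After op 23 (replace /x 36): {"tpp":62,"x":36}

Answer: {"tpp":62,"x":36}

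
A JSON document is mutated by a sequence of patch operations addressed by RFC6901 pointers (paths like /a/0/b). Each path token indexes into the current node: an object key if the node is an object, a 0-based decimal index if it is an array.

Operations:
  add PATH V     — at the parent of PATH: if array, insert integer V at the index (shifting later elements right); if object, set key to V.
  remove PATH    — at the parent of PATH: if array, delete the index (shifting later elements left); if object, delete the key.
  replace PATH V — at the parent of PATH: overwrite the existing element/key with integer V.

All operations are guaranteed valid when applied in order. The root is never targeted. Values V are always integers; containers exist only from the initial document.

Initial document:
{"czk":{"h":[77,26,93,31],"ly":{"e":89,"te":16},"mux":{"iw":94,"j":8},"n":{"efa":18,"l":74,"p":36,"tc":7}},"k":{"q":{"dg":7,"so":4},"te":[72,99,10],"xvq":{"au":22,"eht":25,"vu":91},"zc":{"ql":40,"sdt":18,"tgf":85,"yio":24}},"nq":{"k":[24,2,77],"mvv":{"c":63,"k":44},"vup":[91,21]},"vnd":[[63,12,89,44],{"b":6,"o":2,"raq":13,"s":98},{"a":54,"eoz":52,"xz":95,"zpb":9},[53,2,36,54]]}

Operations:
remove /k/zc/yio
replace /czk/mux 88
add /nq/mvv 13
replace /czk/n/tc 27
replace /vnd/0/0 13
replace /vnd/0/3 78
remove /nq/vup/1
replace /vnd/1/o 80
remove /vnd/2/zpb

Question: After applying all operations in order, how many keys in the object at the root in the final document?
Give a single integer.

Answer: 4

Derivation:
After op 1 (remove /k/zc/yio): {"czk":{"h":[77,26,93,31],"ly":{"e":89,"te":16},"mux":{"iw":94,"j":8},"n":{"efa":18,"l":74,"p":36,"tc":7}},"k":{"q":{"dg":7,"so":4},"te":[72,99,10],"xvq":{"au":22,"eht":25,"vu":91},"zc":{"ql":40,"sdt":18,"tgf":85}},"nq":{"k":[24,2,77],"mvv":{"c":63,"k":44},"vup":[91,21]},"vnd":[[63,12,89,44],{"b":6,"o":2,"raq":13,"s":98},{"a":54,"eoz":52,"xz":95,"zpb":9},[53,2,36,54]]}
After op 2 (replace /czk/mux 88): {"czk":{"h":[77,26,93,31],"ly":{"e":89,"te":16},"mux":88,"n":{"efa":18,"l":74,"p":36,"tc":7}},"k":{"q":{"dg":7,"so":4},"te":[72,99,10],"xvq":{"au":22,"eht":25,"vu":91},"zc":{"ql":40,"sdt":18,"tgf":85}},"nq":{"k":[24,2,77],"mvv":{"c":63,"k":44},"vup":[91,21]},"vnd":[[63,12,89,44],{"b":6,"o":2,"raq":13,"s":98},{"a":54,"eoz":52,"xz":95,"zpb":9},[53,2,36,54]]}
After op 3 (add /nq/mvv 13): {"czk":{"h":[77,26,93,31],"ly":{"e":89,"te":16},"mux":88,"n":{"efa":18,"l":74,"p":36,"tc":7}},"k":{"q":{"dg":7,"so":4},"te":[72,99,10],"xvq":{"au":22,"eht":25,"vu":91},"zc":{"ql":40,"sdt":18,"tgf":85}},"nq":{"k":[24,2,77],"mvv":13,"vup":[91,21]},"vnd":[[63,12,89,44],{"b":6,"o":2,"raq":13,"s":98},{"a":54,"eoz":52,"xz":95,"zpb":9},[53,2,36,54]]}
After op 4 (replace /czk/n/tc 27): {"czk":{"h":[77,26,93,31],"ly":{"e":89,"te":16},"mux":88,"n":{"efa":18,"l":74,"p":36,"tc":27}},"k":{"q":{"dg":7,"so":4},"te":[72,99,10],"xvq":{"au":22,"eht":25,"vu":91},"zc":{"ql":40,"sdt":18,"tgf":85}},"nq":{"k":[24,2,77],"mvv":13,"vup":[91,21]},"vnd":[[63,12,89,44],{"b":6,"o":2,"raq":13,"s":98},{"a":54,"eoz":52,"xz":95,"zpb":9},[53,2,36,54]]}
After op 5 (replace /vnd/0/0 13): {"czk":{"h":[77,26,93,31],"ly":{"e":89,"te":16},"mux":88,"n":{"efa":18,"l":74,"p":36,"tc":27}},"k":{"q":{"dg":7,"so":4},"te":[72,99,10],"xvq":{"au":22,"eht":25,"vu":91},"zc":{"ql":40,"sdt":18,"tgf":85}},"nq":{"k":[24,2,77],"mvv":13,"vup":[91,21]},"vnd":[[13,12,89,44],{"b":6,"o":2,"raq":13,"s":98},{"a":54,"eoz":52,"xz":95,"zpb":9},[53,2,36,54]]}
After op 6 (replace /vnd/0/3 78): {"czk":{"h":[77,26,93,31],"ly":{"e":89,"te":16},"mux":88,"n":{"efa":18,"l":74,"p":36,"tc":27}},"k":{"q":{"dg":7,"so":4},"te":[72,99,10],"xvq":{"au":22,"eht":25,"vu":91},"zc":{"ql":40,"sdt":18,"tgf":85}},"nq":{"k":[24,2,77],"mvv":13,"vup":[91,21]},"vnd":[[13,12,89,78],{"b":6,"o":2,"raq":13,"s":98},{"a":54,"eoz":52,"xz":95,"zpb":9},[53,2,36,54]]}
After op 7 (remove /nq/vup/1): {"czk":{"h":[77,26,93,31],"ly":{"e":89,"te":16},"mux":88,"n":{"efa":18,"l":74,"p":36,"tc":27}},"k":{"q":{"dg":7,"so":4},"te":[72,99,10],"xvq":{"au":22,"eht":25,"vu":91},"zc":{"ql":40,"sdt":18,"tgf":85}},"nq":{"k":[24,2,77],"mvv":13,"vup":[91]},"vnd":[[13,12,89,78],{"b":6,"o":2,"raq":13,"s":98},{"a":54,"eoz":52,"xz":95,"zpb":9},[53,2,36,54]]}
After op 8 (replace /vnd/1/o 80): {"czk":{"h":[77,26,93,31],"ly":{"e":89,"te":16},"mux":88,"n":{"efa":18,"l":74,"p":36,"tc":27}},"k":{"q":{"dg":7,"so":4},"te":[72,99,10],"xvq":{"au":22,"eht":25,"vu":91},"zc":{"ql":40,"sdt":18,"tgf":85}},"nq":{"k":[24,2,77],"mvv":13,"vup":[91]},"vnd":[[13,12,89,78],{"b":6,"o":80,"raq":13,"s":98},{"a":54,"eoz":52,"xz":95,"zpb":9},[53,2,36,54]]}
After op 9 (remove /vnd/2/zpb): {"czk":{"h":[77,26,93,31],"ly":{"e":89,"te":16},"mux":88,"n":{"efa":18,"l":74,"p":36,"tc":27}},"k":{"q":{"dg":7,"so":4},"te":[72,99,10],"xvq":{"au":22,"eht":25,"vu":91},"zc":{"ql":40,"sdt":18,"tgf":85}},"nq":{"k":[24,2,77],"mvv":13,"vup":[91]},"vnd":[[13,12,89,78],{"b":6,"o":80,"raq":13,"s":98},{"a":54,"eoz":52,"xz":95},[53,2,36,54]]}
Size at the root: 4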